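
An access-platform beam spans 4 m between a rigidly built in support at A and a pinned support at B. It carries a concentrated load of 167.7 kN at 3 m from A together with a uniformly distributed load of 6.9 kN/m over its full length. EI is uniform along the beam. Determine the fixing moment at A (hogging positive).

M_A = 92.41 kN·m

Take the reaction at B as the redundant and release it; the primary structure is a cantilever fixed at A.
Deflection at B on the released cantilever, summing each load's contribution:
  point load 167.7 at a = 3: Pa²(3L − a)/(6EI) = 2264/EI
  UDL 6.9: wL⁴/(8EI) = 220.8/EI
  δ_0 = 2485/EI
Flexibility coefficient — unit upward force at B: δ_{BB} = L³/(3EI) = 21.33/EI.
The prop prevents deflection at B: R_B = δ_0/δ_{BB} = 2485/21.33 = 116.5 kN.
Moment equilibrium about A: M_A = Σ(load moments about A) − R_B·L = 558.3 − 116.5×4 = 92.41 kN·m.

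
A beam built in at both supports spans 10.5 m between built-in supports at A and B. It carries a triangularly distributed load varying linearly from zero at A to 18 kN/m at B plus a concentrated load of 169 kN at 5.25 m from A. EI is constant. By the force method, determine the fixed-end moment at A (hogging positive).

Take the two fixed-end moments M_A, M_B as redundants; the released structure is the simple span AB.
End rotations of the released simple span under the applied load (×1/EI):
  at A: triangular load, peak 18: 7w₀L³/(360EI) = 405.2/EI
  at B: triangular load, peak 18: w₀L³/(45EI) = 463.1/EI
  at A: point load 169 at a = 5.25: Pab(L + b)/(6LEI) = 1165/EI
  at B: point load 169 at a = 5.25: Pab(L + a)/(6LEI) = 1165/EI
  θ_A0 = 1570/EI,  θ_B0 = 1628/EI
Flexibility coefficients: a unit moment at one end gives L/(3EI) there and L/(6EI) at the far end, so f₁₁ = f₂₂ = 3.5/EI and f₁₂ = f₂₁ = 1.75/EI.
Compatibility — zero rotation at each built-in end:
  3.5 M_A + 1.75 M_B = 1570
  1.75 M_A + 3.5 M_B = 1628
Solving the pair gives M_A = 288 kN·m and M_B = 321 kN·m (hogging).

M_A = 288 kN·m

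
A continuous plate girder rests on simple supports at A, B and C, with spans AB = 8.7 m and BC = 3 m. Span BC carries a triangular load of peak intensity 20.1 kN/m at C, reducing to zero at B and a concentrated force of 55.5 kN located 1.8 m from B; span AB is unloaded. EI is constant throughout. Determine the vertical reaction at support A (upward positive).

Release continuity at B by inserting a hinge; the redundant is the internal moment M_B. The primary structure is two simply-supported spans AB and BC.
Discontinuity in slope at B on the released structure — sum the simple-span end rotations:
  span BC: triangular load, peak 20.1: 7w₀L³/(360EI) = 10.55/EI
  span BC: point load 55.5 at a = 1.8: Pab(L + b)/(6LEI) = 27.97/EI
  relative rotation θ_0 = (0 + 38.52)/EI = 38.52/EI
A unit hogging moment at B produces rotation L₁/(3EI) + L₂/(3EI) = 3.9/EI.
Compatibility: M_B·(L₁+L₂)/(3EI) = θ_0, giving M_B = 9.878 kN·m (hogging).
Span AB, ΣM about A with M_B applied at B: R_B^{AB}·8.7 = 0 + 9.878, so R_B^{AB} = 1.135 kN and R_A = 0 − 1.135 = -1.135 kN.

R_A = -1.135 kN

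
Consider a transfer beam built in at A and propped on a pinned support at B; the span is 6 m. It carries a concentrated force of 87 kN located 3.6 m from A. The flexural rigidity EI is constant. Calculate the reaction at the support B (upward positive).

R_B = 37.58 kN

Release the roller at B. Primary structure: cantilever fixed at A.
Deflection at B on the released cantilever, summing each load's contribution:
  point load 87 at a = 3.6: Pa²(3L − a)/(6EI) = 2706/EI
Flexibility coefficient — unit upward force at B: δ_{BB} = L³/(3EI) = 72/EI.
The prop prevents deflection at B: R_B = δ_0/δ_{BB} = 2706/72 = 37.58 kN.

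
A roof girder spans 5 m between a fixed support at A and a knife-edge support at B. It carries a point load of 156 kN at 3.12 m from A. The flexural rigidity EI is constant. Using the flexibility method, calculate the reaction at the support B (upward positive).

R_B = 72.16 kN

Remove the prop at B; the released (primary) structure is a cantilever built in at A.
Free-end deflection of the primary structure under the applied loading (downward +):
  point load 156 at a = 3.12: Pa²(3L − a)/(6EI) = 3007/EI
Flexibility coefficient — unit upward force at B: δ_{BB} = L³/(3EI) = 41.67/EI.
The prop prevents deflection at B: R_B = δ_0/δ_{BB} = 3007/41.67 = 72.16 kN.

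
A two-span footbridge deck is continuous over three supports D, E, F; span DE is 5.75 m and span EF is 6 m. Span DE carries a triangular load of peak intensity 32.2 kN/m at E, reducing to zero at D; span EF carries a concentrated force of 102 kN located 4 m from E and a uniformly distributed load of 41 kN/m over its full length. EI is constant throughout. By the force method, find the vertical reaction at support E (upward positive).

R_E = 278.4 kN

Take M_E as the redundant. Released structure: two simple spans DE and EF with a hinge at E.
End slopes at the hinge E, treating each span as simply supported:
  span DE: triangular load, peak 32.2: w₀L³/(45EI) = 136/EI
  span EF: point load 102 at a = 4: Pab(L + b)/(6LEI) = 181.3/EI
  span EF: UDL 41: wL³/(24EI) = 369/EI
  relative rotation θ_0 = (136 + 550.3)/EI = 686.4/EI
A unit hogging moment at E produces rotation L₁/(3EI) + L₂/(3EI) = 3.917/EI.
Slope continuity at E: θ_0 = M_E·3.917/EI, so M_E = 686.4/3.917 = 175.2 kN·m (hogging).
Span DE, ΣM about D with M_E applied at E: R_E^{DE}·5.75 = 354.9 + 175.2, so R_E^{DE} = 92.19 kN and R_D = 92.58 − 92.19 = 0.3813 kN.
Span EF, ΣM about F: R_E^{EF}·6 = 942 + 175.2, so R_E^{EF} = 186.2 kN and R_F = 348 − 186.2 = 161.8 kN.
R_E = 92.19 + 186.2 = 278.4 kN.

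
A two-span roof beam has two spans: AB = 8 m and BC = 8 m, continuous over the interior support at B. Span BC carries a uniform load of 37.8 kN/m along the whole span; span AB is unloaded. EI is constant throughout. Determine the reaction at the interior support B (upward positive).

Release continuity at B by inserting a hinge; the redundant is the internal moment M_B. The primary structure is two simply-supported spans AB and BC.
Rotations at B on the released spans (each span's end-slope, ×1/EI):
  span BC: UDL 37.8: wL³/(24EI) = 806.4/EI
  relative rotation θ_0 = (0 + 806.4)/EI = 806.4/EI
A unit hogging moment at B produces rotation L₁/(3EI) + L₂/(3EI) = 5.333/EI.
Slope continuity at B: θ_0 = M_B·5.333/EI, so M_B = 806.4/5.333 = 151.2 kN·m (hogging).
Span AB, ΣM about A with M_B applied at B: R_B^{AB}·8 = 0 + 151.2, so R_B^{AB} = 18.9 kN and R_A = 0 − 18.9 = -18.9 kN.
Span BC, ΣM about C: R_B^{BC}·8 = 1210 + 151.2, so R_B^{BC} = 170.1 kN and R_C = 302.4 − 170.1 = 132.3 kN.
R_B = 18.9 + 170.1 = 189 kN.

R_B = 189 kN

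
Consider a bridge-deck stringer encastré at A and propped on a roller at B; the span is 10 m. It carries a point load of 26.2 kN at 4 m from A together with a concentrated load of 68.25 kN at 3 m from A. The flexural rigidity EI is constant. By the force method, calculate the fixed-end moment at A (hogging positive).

Remove the prop at B; the released (primary) structure is a cantilever built in at A.
Deflection at B on the released cantilever, summing each load's contribution:
  point load 26.2 at a = 4: Pa²(3L − a)/(6EI) = 1817/EI
  point load 68.25 at a = 3: Pa²(3L − a)/(6EI) = 2764/EI
  δ_0 = 4581/EI
Flexibility coefficient — unit upward force at B: δ_{BB} = L³/(3EI) = 333.3/EI.
Compatibility at B: δ_0 − R_B·δ_{BB} = 0, so R_B = 4581/333.3 = 13.74 kN.
Moment equilibrium about A: M_A = Σ(load moments about A) − R_B·L = 309.6 − 13.74×10 = 172.1 kN·m.

M_A = 172.1 kN·m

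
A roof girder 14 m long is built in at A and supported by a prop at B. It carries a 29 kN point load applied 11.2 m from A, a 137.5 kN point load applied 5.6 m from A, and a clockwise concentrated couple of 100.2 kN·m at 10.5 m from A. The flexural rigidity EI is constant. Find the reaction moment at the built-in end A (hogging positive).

Choose R_B as the redundant. The primary structure is the cantilever fixed at A.
Free-end deflection of the primary structure under the applied loading (downward +):
  point load 29 at a = 11.2: Pa²(3L − a)/(6EI) = 18674/EI
  point load 137.5 at a = 5.6: Pa²(3L − a)/(6EI) = 26159/EI
  clockwise couple 100.2 at a = 10.5: M₀a(2L − a)/(2EI) = 9206/EI
  δ_0 = 54039/EI
Flexibility coefficient — unit upward force at B: δ_{BB} = L³/(3EI) = 914.7/EI.
Compatibility at B: δ_0 − R_B·δ_{BB} = 0, so R_B = 54039/914.7 = 59.08 kN.
Moment equilibrium about A: M_A = Σ(load moments about A) − R_B·L = 1195 − 59.08×14 = 367.9 kN·m.

M_A = 367.9 kN·m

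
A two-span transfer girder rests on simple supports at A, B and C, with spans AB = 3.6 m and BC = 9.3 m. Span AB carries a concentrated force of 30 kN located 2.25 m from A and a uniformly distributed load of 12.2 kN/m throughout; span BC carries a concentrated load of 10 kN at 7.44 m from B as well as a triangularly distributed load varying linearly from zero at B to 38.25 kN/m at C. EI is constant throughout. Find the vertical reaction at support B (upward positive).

R_B = 162.4 kN

Release continuity at B by inserting a hinge; the redundant is the internal moment M_B. The primary structure is two simply-supported spans AB and BC.
Rotations at B on the released spans (each span's end-slope, ×1/EI):
  span AB: point load 30 at a = 2.25: Pab(L + a)/(6LEI) = 24.68/EI
  span AB: UDL 12.2: wL³/(24EI) = 23.72/EI
  span BC: point load 10 at a = 7.44: Pab(L + b)/(6LEI) = 27.68/EI
  span BC: triangular load, peak 38.25: 7w₀L³/(360EI) = 598.2/EI
  relative rotation θ_0 = (48.4 + 625.9)/EI = 674.3/EI
A unit hogging moment at B produces rotation L₁/(3EI) + L₂/(3EI) = 4.3/EI.
Slope continuity at B: θ_0 = M_B·4.3/EI, so M_B = 674.3/4.3 = 156.8 kN·m (hogging).
Span AB, ΣM about A with M_B applied at B: R_B^{AB}·3.6 = 146.6 + 156.8, so R_B^{AB} = 84.27 kN and R_A = 73.92 − 84.27 = -10.35 kN.
Span BC, ΣM about C: R_B^{BC}·9.3 = 570 + 156.8, so R_B^{BC} = 78.15 kN and R_C = 187.9 − 78.15 = 109.7 kN.
R_B = 84.27 + 78.15 = 162.4 kN.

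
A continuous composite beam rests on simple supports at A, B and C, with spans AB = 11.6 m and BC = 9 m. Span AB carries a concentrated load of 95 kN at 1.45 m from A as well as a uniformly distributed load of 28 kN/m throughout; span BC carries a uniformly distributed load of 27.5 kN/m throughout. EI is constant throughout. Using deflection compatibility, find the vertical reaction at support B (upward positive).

Insert a hinge at B; M_B is the redundant, and each span becomes simply supported.
End slopes at the hinge B, treating each span as simply supported:
  span AB: point load 95 at a = 1.45: Pab(L + a)/(6LEI) = 262.2/EI
  span AB: UDL 28: wL³/(24EI) = 1821/EI
  span BC: UDL 27.5: wL³/(24EI) = 835.3/EI
  relative rotation θ_0 = (2083 + 835.3)/EI = 2919/EI
A unit hogging moment at B produces rotation L₁/(3EI) + L₂/(3EI) = 6.867/EI.
Slope continuity at B: θ_0 = M_B·6.867/EI, so M_B = 2919/6.867 = 425 kN·m (hogging).
Span AB, ΣM about A with M_B applied at B: R_B^{AB}·11.6 = 2022 + 425, so R_B^{AB} = 210.9 kN and R_A = 419.8 − 210.9 = 208.9 kN.
Span BC, ΣM about C: R_B^{BC}·9 = 1114 + 425, so R_B^{BC} = 171 kN and R_C = 247.5 − 171 = 76.52 kN.
R_B = 210.9 + 171 = 381.9 kN.

R_B = 381.9 kN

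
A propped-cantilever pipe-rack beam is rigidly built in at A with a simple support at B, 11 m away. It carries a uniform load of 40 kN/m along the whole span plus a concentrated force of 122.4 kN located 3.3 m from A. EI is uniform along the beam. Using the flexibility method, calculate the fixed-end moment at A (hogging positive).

M_A = 845.3 kN·m

Choose R_B as the redundant. The primary structure is the cantilever fixed at A.
Primary-structure tip deflection at B by superposition:
  UDL 40: wL⁴/(8EI) = 73205/EI
  point load 122.4 at a = 3.3: Pa²(3L − a)/(6EI) = 6598/EI
  δ_0 = 79803/EI
Flexibility coefficient — unit upward force at B: δ_{BB} = L³/(3EI) = 443.7/EI.
The prop prevents deflection at B: R_B = δ_0/δ_{BB} = 79803/443.7 = 179.9 kN.
Moment equilibrium about A: M_A = Σ(load moments about A) − R_B·L = 2824 − 179.9×11 = 845.3 kN·m.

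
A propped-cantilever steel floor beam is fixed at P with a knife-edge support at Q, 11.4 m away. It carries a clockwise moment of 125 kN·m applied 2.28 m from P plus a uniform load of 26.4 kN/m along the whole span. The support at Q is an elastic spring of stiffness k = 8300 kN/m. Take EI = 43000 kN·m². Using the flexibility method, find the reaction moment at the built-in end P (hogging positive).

M_P = 500.4 kN·m

Choose R_Q as the redundant. The primary structure is the cantilever fixed at P.
Downward deflection at the released point Q due to the loads:
  clockwise couple 125 at a = 2.28: M₀a(2L − a)/(2EI) = 2924/EI
  UDL 26.4: wL⁴/(8EI) = 55736/EI
  δ_0 = 58660/EI
Flexibility coefficient — unit upward force at Q: δ_{QQ} = L³/(3EI) = 493.8/EI.
With EI = 43000 kN·m²: δ_0 = 1.3642 m and δ_{QQ} = 0.011485 m/kN.
Compatibility — the spring shortens by R_Q/k under the reaction it provides: δ_0 − R_Q·δ_{QQ} = R_Q/k. With 1/k = 0.00012 m/kN, R_Q = δ_0 / (δ_{QQ} + 1/k) = 1.3642 / (0.011485 + 0.00012) = 117.5 kN.
Moment equilibrium about P: M_P = Σ(load moments about P) − R_Q·L = 1840 − 117.5×11.4 = 500.4 kN·m.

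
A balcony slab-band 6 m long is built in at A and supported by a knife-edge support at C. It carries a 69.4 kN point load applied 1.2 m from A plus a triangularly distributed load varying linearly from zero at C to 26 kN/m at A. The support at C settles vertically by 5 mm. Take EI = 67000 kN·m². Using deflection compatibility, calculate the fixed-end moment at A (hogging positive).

M_A = 150.3 kN·m

Release the roller at C. Primary structure: cantilever fixed at A.
Deflection at C on the released cantilever, summing each load's contribution:
  point load 69.4 at a = 1.2: Pa²(3L − a)/(6EI) = 279.8/EI
  triangular load, peak 26 at the fixed end: w₀L⁴/(30EI) = 1123/EI
  δ_0 = 1403/EI
Tip deflection under a unit load at C: L³/(3EI) = 72/EI.
With EI = 67000 kN·m²: δ_0 = 0.020941 m and δ_{CC} = 0.001075 m/kN.
Compatibility — the beam at C must follow the support down by 0.005 m: δ_0 − R_C·δ_{CC} = 0.005, so R_C = (0.020941 − 0.005)/0.001075 = 14.83 kN.
Moment equilibrium about A: M_A = Σ(load moments about A) − R_C·L = 239.3 − 14.83×6 = 150.3 kN·m.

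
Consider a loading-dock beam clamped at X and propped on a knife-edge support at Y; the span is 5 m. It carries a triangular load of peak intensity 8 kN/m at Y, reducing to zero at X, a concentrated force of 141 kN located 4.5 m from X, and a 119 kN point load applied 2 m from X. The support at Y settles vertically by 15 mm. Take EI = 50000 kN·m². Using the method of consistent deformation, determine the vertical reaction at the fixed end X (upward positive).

Remove the prop at Y; the released (primary) structure is a cantilever built in at X.
Free-end deflection of the primary structure under the applied loading (downward +):
  triangular load, peak 8 at the free end: 11w₀L⁴/(120EI) = 458.3/EI
  point load 141 at a = 4.5: Pa²(3L − a)/(6EI) = 4997/EI
  point load 119 at a = 2: Pa²(3L − a)/(6EI) = 1031/EI
  δ_0 = 6486/EI
Tip deflection under a unit load at Y: L³/(3EI) = 41.67/EI.
With EI = 50000 kN·m²: δ_0 = 0.12973 m and δ_{YY} = 0.000833 m/kN.
Compatibility — the beam at Y must follow the support down by 0.015 m: δ_0 − R_Y·δ_{YY} = 0.015, so R_Y = (0.12973 − 0.015)/0.000833 = 137.7 kN.
Vertical equilibrium: R_X = ΣP − R_Y = 280 − 137.7 = 142.3 kN.

R_X = 142.3 kN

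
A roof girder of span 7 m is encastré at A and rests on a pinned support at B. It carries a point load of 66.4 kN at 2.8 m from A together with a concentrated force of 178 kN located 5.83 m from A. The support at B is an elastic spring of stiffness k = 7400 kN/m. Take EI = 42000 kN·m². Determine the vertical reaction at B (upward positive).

R_B = 140.6 kN

Remove the prop at B; the released (primary) structure is a cantilever built in at A.
Deflection at B on the released cantilever, summing each load's contribution:
  point load 66.4 at a = 2.8: Pa²(3L − a)/(6EI) = 1579/EI
  point load 178 at a = 5.83: Pa²(3L − a)/(6EI) = 15296/EI
  δ_0 = 16876/EI
Tip deflection under a unit load at B: L³/(3EI) = 114.3/EI.
With EI = 42000 kN·m²: δ_0 = 0.4018 m and δ_{BB} = 0.002722 m/kN.
Compatibility — the spring shortens by R_B/k under the reaction it provides: δ_0 − R_B·δ_{BB} = R_B/k. With 1/k = 0.000135 m/kN, R_B = δ_0 / (δ_{BB} + 1/k) = 0.4018 / (0.002722 + 0.000135) = 140.6 kN.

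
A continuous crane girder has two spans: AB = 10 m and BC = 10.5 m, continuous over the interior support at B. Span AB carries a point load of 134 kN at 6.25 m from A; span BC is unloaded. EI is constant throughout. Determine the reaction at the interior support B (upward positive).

R_B = 108.1 kN

Take M_B as the redundant. Released structure: two simple spans AB and BC with a hinge at B.
End slopes at the hinge B, treating each span as simply supported:
  span AB: point load 134 at a = 6.25: Pab(L + a)/(6LEI) = 850.6/EI
  relative rotation θ_0 = (850.6 + 0)/EI = 850.6/EI
A unit hogging moment at B produces rotation L₁/(3EI) + L₂/(3EI) = 6.833/EI.
Slope continuity at B: θ_0 = M_B·6.833/EI, so M_B = 850.6/6.833 = 124.5 kN·m (hogging).
Span AB, ΣM about A with M_B applied at B: R_B^{AB}·10 = 837.5 + 124.5, so R_B^{AB} = 96.2 kN and R_A = 134 − 96.2 = 37.8 kN.
Span BC, ΣM about C: R_B^{BC}·10.5 = 0 + 124.5, so R_B^{BC} = 11.85 kN and R_C = 0 − 11.85 = -11.85 kN.
R_B = 96.2 + 11.85 = 108.1 kN.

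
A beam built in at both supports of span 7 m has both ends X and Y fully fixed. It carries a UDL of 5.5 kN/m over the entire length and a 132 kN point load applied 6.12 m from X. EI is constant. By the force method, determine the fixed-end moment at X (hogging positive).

M_X = 35.23 kN·m

Release both end moments; the primary structure is a simply-supported span XY with redundants M_X and M_Y.
End rotations of the released simple span under the applied load (×1/EI):
  at X: UDL 5.5: wL³/(24EI) = 78.6/EI
  at Y: UDL 5.5: wL³/(24EI) = 78.6/EI
  at X: point load 132 at a = 6.12: Pab(L + b)/(6LEI) = 133.4/EI
  at Y: point load 132 at a = 6.12: Pab(L + a)/(6LEI) = 222.1/EI
  θ_X0 = 212/EI,  θ_Y0 = 300.7/EI
Flexibility coefficients: a unit moment at one end gives L/(3EI) there and L/(6EI) at the far end, so f₁₁ = f₂₂ = 2.333/EI and f₁₂ = f₂₁ = 1.167/EI.
Compatibility — zero rotation at each built-in end:
  2.333 M_X + 1.167 M_Y = 212
  1.167 M_X + 2.333 M_Y = 300.7
Solving the pair gives M_X = 35.23 kN·m and M_Y = 111.2 kN·m (hogging).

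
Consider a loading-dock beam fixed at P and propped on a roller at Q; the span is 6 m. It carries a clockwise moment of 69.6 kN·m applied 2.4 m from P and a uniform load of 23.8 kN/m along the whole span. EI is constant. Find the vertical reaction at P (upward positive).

Release the roller at Q. Primary structure: cantilever fixed at P.
Primary-structure tip deflection at Q by superposition:
  clockwise couple 69.6 at a = 2.4: M₀a(2L − a)/(2EI) = 801.8/EI
  UDL 23.8: wL⁴/(8EI) = 3856/EI
  δ_0 = 4657/EI
Flexibility coefficient — unit upward force at Q: δ_{QQ} = L³/(3EI) = 72/EI.
The prop prevents deflection at Q: R_Q = δ_0/δ_{QQ} = 4657/72 = 64.69 kN.
Vertical equilibrium: R_P = ΣP − R_Q = 142.8 − 64.69 = 78.11 kN.

R_P = 78.11 kN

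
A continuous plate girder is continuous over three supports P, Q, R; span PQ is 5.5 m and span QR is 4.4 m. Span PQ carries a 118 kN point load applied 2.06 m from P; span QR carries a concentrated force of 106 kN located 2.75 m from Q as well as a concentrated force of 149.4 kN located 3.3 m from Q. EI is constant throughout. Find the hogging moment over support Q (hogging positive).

M_Q = 125.7 kN·m

Release continuity at Q by inserting a hinge; the redundant is the internal moment M_Q. The primary structure is two simply-supported spans PQ and QR.
Rotations at Q on the released spans (each span's end-slope, ×1/EI):
  span PQ: point load 118 at a = 2.06: Pab(L + a)/(6LEI) = 191.6/EI
  span QR: point load 106 at a = 2.75: Pab(L + b)/(6LEI) = 110.2/EI
  span QR: point load 149.4 at a = 3.3: Pab(L + b)/(6LEI) = 113/EI
  relative rotation θ_0 = (191.6 + 223.2)/EI = 414.8/EI
A unit hogging moment at Q produces rotation L₁/(3EI) + L₂/(3EI) = 3.3/EI.
Slope continuity at Q: θ_0 = M_Q·3.3/EI, so M_Q = 414.8/3.3 = 125.7 kN·m (hogging).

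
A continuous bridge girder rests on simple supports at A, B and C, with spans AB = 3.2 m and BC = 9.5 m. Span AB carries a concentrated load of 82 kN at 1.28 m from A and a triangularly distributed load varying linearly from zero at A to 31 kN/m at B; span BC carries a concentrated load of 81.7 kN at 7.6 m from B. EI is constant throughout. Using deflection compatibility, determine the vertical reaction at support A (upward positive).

Take M_B as the redundant. Released structure: two simple spans AB and BC with a hinge at B.
Rotations at B on the released spans (each span's end-slope, ×1/EI):
  span AB: point load 82 at a = 1.28: Pab(L + a)/(6LEI) = 47.02/EI
  span AB: triangular load, peak 31: w₀L³/(45EI) = 22.57/EI
  span BC: point load 81.7 at a = 7.6: Pab(L + b)/(6LEI) = 235.9/EI
  relative rotation θ_0 = (69.6 + 235.9)/EI = 305.5/EI
A unit hogging moment at B produces rotation L₁/(3EI) + L₂/(3EI) = 4.233/EI.
Compatibility: M_B·(L₁+L₂)/(3EI) = θ_0, giving M_B = 72.18 kN·m (hogging).
Span AB, ΣM about A with M_B applied at B: R_B^{AB}·3.2 = 210.8 + 72.18, so R_B^{AB} = 88.42 kN and R_A = 131.6 − 88.42 = 43.18 kN.

R_A = 43.18 kN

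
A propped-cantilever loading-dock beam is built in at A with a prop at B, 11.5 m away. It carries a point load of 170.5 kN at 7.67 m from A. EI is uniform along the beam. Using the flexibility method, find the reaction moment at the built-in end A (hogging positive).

Remove the prop at B; the released (primary) structure is a cantilever built in at A.
Primary-structure tip deflection at B by superposition:
  point load 170.5 at a = 7.67: Pa²(3L − a)/(6EI) = 44852/EI
Tip deflection under a unit load at B: L³/(3EI) = 507/EI.
The prop prevents deflection at B: R_B = δ_0/δ_{BB} = 44852/507 = 88.47 kN.
Moment equilibrium about A: M_A = Σ(load moments about A) − R_B·L = 1308 − 88.47×11.5 = 290.3 kN·m.

M_A = 290.3 kN·m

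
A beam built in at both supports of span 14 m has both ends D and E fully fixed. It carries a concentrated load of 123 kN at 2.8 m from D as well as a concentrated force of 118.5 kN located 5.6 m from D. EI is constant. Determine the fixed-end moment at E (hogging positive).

Release both end moments; the primary structure is a simply-supported span DE with redundants M_D and M_E.
End rotations of the released simple span under the applied load (×1/EI):
  at D: point load 123 at a = 2.8: Pab(L + b)/(6LEI) = 1157/EI
  at E: point load 123 at a = 2.8: Pab(L + a)/(6LEI) = 771.5/EI
  at D: point load 118.5 at a = 5.6: Pab(L + b)/(6LEI) = 1486/EI
  at E: point load 118.5 at a = 5.6: Pab(L + a)/(6LEI) = 1301/EI
  θ_D0 = 2644/EI,  θ_E0 = 2072/EI
Flexibility coefficients: a unit moment at one end gives L/(3EI) there and L/(6EI) at the far end, so f₁₁ = f₂₂ = 4.667/EI and f₁₂ = f₂₁ = 2.333/EI.
Compatibility — zero rotation at each built-in end:
  4.667 M_D + 2.333 M_E = 2644
  2.333 M_D + 4.667 M_E = 2072
Solving the pair gives M_D = 459.3 kN·m and M_E = 214.4 kN·m (hogging).

M_E = 214.4 kN·m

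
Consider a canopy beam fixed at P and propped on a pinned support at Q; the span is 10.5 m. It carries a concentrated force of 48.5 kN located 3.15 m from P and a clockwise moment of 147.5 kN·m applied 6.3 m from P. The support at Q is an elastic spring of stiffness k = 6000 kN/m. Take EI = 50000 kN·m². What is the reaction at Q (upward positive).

Release the roller at Q. Primary structure: cantilever fixed at P.
Downward deflection at the released point Q due to the loads:
  point load 48.5 at a = 3.15: Pa²(3L − a)/(6EI) = 2274/EI
  clockwise couple 147.5 at a = 6.3: M₀a(2L − a)/(2EI) = 6830/EI
  δ_0 = 9104/EI
Tip deflection under a unit load at Q: L³/(3EI) = 385.9/EI.
With EI = 50000 kN·m²: δ_0 = 0.18208 m and δ_{QQ} = 0.007718 m/kN.
Compatibility — the spring shortens by R_Q/k under the reaction it provides: δ_0 − R_Q·δ_{QQ} = R_Q/k. With 1/k = 0.000167 m/kN, R_Q = δ_0 / (δ_{QQ} + 1/k) = 0.18208 / (0.007718 + 0.000167) = 23.09 kN.

R_Q = 23.09 kN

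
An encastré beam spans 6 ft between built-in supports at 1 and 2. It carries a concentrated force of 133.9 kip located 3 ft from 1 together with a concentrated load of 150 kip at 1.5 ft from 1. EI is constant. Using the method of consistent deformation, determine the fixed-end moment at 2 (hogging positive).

Take the two fixed-end moments M_1, M_2 as redundants; the released structure is the simple span 12.
Simple-span end rotations at 1 and 2 under the given loads:
  at 1: point load 133.9 at a = 3: Pab(L + b)/(6LEI) = 301.3/EI
  at 2: point load 133.9 at a = 3: Pab(L + a)/(6LEI) = 301.3/EI
  at 1: point load 150 at a = 1.5: Pab(L + b)/(6LEI) = 295.3/EI
  at 2: point load 150 at a = 1.5: Pab(L + a)/(6LEI) = 210.9/EI
  θ_10 = 596.6/EI,  θ_20 = 512.2/EI
Flexibility coefficients: a unit moment at one end gives L/(3EI) there and L/(6EI) at the far end, so f₁₁ = f₂₂ = 2/EI and f₁₂ = f₂₁ = 1/EI.
Compatibility — zero rotation at each built-in end:
  2 M_1 + 1 M_2 = 596.6
  1 M_1 + 2 M_2 = 512.2
Solving the pair gives M_1 = 227 kip·ft and M_2 = 142.6 kip·ft (hogging).

M_2 = 142.6 kip·ft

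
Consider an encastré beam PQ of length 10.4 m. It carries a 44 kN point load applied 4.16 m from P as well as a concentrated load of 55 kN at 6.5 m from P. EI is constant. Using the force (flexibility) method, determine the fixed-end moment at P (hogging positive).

M_P = 116.2 kN·m

Release both end moments; the primary structure is a simply-supported span PQ with redundants M_P and M_Q.
End rotations of the released simple span under the applied load (×1/EI):
  at P: point load 44 at a = 4.16: Pab(L + b)/(6LEI) = 304.6/EI
  at Q: point load 44 at a = 4.16: Pab(L + a)/(6LEI) = 266.5/EI
  at P: point load 55 at a = 6.5: Pab(L + b)/(6LEI) = 319.5/EI
  at Q: point load 55 at a = 6.5: Pab(L + a)/(6LEI) = 377.6/EI
  θ_P0 = 624.1/EI,  θ_Q0 = 644.1/EI
Flexibility coefficients: a unit moment at one end gives L/(3EI) there and L/(6EI) at the far end, so f₁₁ = f₂₂ = 3.467/EI and f₁₂ = f₂₁ = 1.733/EI.
Compatibility — zero rotation at each built-in end:
  3.467 M_P + 1.733 M_Q = 624.1
  1.733 M_P + 3.467 M_Q = 644.1
Solving the pair gives M_P = 116.2 kN·m and M_Q = 127.7 kN·m (hogging).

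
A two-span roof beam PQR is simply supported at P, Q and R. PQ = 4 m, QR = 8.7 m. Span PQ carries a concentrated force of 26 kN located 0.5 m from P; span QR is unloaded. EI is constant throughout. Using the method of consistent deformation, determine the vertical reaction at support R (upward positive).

R_R = -0.2316 kN

Release continuity at Q by inserting a hinge; the redundant is the internal moment M_Q. The primary structure is two simply-supported spans PQ and QR.
Rotations at Q on the released spans (each span's end-slope, ×1/EI):
  span PQ: point load 26 at a = 0.5: Pab(L + a)/(6LEI) = 8.531/EI
  relative rotation θ_0 = (8.531 + 0)/EI = 8.531/EI
A unit hogging moment at Q produces rotation L₁/(3EI) + L₂/(3EI) = 4.233/EI.
Slope continuity at Q: θ_0 = M_Q·4.233/EI, so M_Q = 8.531/4.233 = 2.015 kN·m (hogging).
Span QR, ΣM about R: R_Q^{QR}·8.7 = 0 + 2.015, so R_Q^{QR} = 0.2316 kN and R_R = 0 − 0.2316 = -0.2316 kN.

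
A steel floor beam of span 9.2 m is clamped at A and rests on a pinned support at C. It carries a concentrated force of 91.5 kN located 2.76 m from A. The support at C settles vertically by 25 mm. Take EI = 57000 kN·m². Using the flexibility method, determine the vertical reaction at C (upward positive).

R_C = 5.627 kN

Take the reaction at C as the redundant and release it; the primary structure is a cantilever fixed at A.
Deflection at C on the released cantilever, summing each load's contribution:
  point load 91.5 at a = 2.76: Pa²(3L − a)/(6EI) = 2886/EI
Tip deflection under a unit load at C: L³/(3EI) = 259.6/EI.
With EI = 57000 kN·m²: δ_0 = 0.050625 m and δ_{CC} = 0.004554 m/kN.
Compatibility — the beam at C must follow the support down by 0.025 m: δ_0 − R_C·δ_{CC} = 0.025, so R_C = (0.050625 − 0.025)/0.004554 = 5.627 kN.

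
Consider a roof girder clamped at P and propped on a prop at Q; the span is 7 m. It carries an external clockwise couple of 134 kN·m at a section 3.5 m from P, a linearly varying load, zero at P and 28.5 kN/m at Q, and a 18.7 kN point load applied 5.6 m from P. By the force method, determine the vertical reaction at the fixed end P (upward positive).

Remove the prop at Q; the released (primary) structure is a cantilever built in at P.
Free-end deflection of the primary structure under the applied loading (downward +):
  clockwise couple 134 at a = 3.5: M₀a(2L − a)/(2EI) = 2462/EI
  triangular load, peak 28.5 at the free end: 11w₀L⁴/(120EI) = 6273/EI
  point load 18.7 at a = 5.6: Pa²(3L − a)/(6EI) = 1505/EI
  δ_0 = 10240/EI
Flexibility coefficient — unit upward force at Q: δ_{QQ} = L³/(3EI) = 114.3/EI.
The prop prevents deflection at Q: R_Q = δ_0/δ_{QQ} = 10240/114.3 = 89.56 kN.
Vertical equilibrium: R_P = ΣP − R_Q = 118.5 − 89.56 = 28.89 kN.

R_P = 28.89 kN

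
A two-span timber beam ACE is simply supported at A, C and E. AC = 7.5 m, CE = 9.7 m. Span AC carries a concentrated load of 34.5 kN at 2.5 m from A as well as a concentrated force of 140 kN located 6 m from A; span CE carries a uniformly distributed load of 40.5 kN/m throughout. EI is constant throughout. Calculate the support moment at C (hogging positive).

Insert a hinge at C; M_C is the redundant, and each span becomes simply supported.
Rotations at C on the released spans (each span's end-slope, ×1/EI):
  span AC: point load 34.5 at a = 2.5: Pab(L + a)/(6LEI) = 95.83/EI
  span AC: point load 140 at a = 6: Pab(L + a)/(6LEI) = 378/EI
  span CE: UDL 40.5: wL³/(24EI) = 1540/EI
  relative rotation θ_0 = (473.8 + 1540)/EI = 2014/EI
A unit hogging moment at C produces rotation L₁/(3EI) + L₂/(3EI) = 5.733/EI.
Slope continuity at C: θ_0 = M_C·5.733/EI, so M_C = 2014/5.733 = 351.3 kN·m (hogging).

M_C = 351.3 kN·m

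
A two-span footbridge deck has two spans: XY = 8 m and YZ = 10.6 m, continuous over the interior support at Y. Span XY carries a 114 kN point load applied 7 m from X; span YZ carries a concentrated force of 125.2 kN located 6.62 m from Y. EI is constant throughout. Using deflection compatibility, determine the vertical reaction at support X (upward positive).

R_X = -6.024 kN

Insert a hinge at Y; M_Y is the redundant, and each span becomes simply supported.
End slopes at the hinge Y, treating each span as simply supported:
  span XY: point load 114 at a = 7: Pab(L + a)/(6LEI) = 249.4/EI
  span YZ: point load 125.2 at a = 6.62: Pab(L + b)/(6LEI) = 756.2/EI
  relative rotation θ_0 = (249.4 + 756.2)/EI = 1006/EI
A unit hogging moment at Y produces rotation L₁/(3EI) + L₂/(3EI) = 6.2/EI.
Slope continuity at Y: θ_0 = M_Y·6.2/EI, so M_Y = 1006/6.2 = 162.2 kN·m (hogging).
Span XY, ΣM about X with M_Y applied at Y: R_Y^{XY}·8 = 798 + 162.2, so R_Y^{XY} = 120 kN and R_X = 114 − 120 = -6.024 kN.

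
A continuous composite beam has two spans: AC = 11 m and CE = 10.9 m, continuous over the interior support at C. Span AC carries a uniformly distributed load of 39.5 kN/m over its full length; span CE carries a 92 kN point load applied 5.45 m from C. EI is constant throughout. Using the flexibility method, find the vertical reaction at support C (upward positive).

R_C = 335.2 kN

Release continuity at C by inserting a hinge; the redundant is the internal moment M_C. The primary structure is two simply-supported spans AC and CE.
End slopes at the hinge C, treating each span as simply supported:
  span AC: UDL 39.5: wL³/(24EI) = 2191/EI
  span CE: point load 92 at a = 5.45: Pab(L + b)/(6LEI) = 683.2/EI
  relative rotation θ_0 = (2191 + 683.2)/EI = 2874/EI
A unit hogging moment at C produces rotation L₁/(3EI) + L₂/(3EI) = 7.3/EI.
Compatibility: M_C·(L₁+L₂)/(3EI) = θ_0, giving M_C = 393.7 kN·m (hogging).
Span AC, ΣM about A with M_C applied at C: R_C^{AC}·11 = 2390 + 393.7, so R_C^{AC} = 253 kN and R_A = 434.5 − 253 = 181.5 kN.
Span CE, ΣM about E: R_C^{CE}·10.9 = 501.4 + 393.7, so R_C^{CE} = 82.12 kN and R_E = 92 − 82.12 = 9.884 kN.
R_C = 253 + 82.12 = 335.2 kN.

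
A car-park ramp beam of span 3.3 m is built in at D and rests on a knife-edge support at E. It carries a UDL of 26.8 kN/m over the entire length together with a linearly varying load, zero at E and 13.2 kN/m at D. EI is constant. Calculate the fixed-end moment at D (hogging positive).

M_D = 46.06 kN·m

Remove the prop at E; the released (primary) structure is a cantilever built in at D.
Deflection at E on the released cantilever, summing each load's contribution:
  UDL 26.8: wL⁴/(8EI) = 397.3/EI
  triangular load, peak 13.2 at the fixed end: w₀L⁴/(30EI) = 52.18/EI
  δ_0 = 449.5/EI
Flexibility coefficient — unit upward force at E: δ_{EE} = L³/(3EI) = 11.98/EI.
The prop prevents deflection at E: R_E = δ_0/δ_{EE} = 449.5/11.98 = 37.52 kN.
Moment equilibrium about D: M_D = Σ(load moments about D) − R_E·L = 169.9 − 37.52×3.3 = 46.06 kN·m.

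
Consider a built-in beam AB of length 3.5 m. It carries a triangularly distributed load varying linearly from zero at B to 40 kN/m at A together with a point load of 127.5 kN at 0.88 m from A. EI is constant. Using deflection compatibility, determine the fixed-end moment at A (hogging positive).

Take the two fixed-end moments M_A, M_B as redundants; the released structure is the simple span AB.
Simple-span end rotations at A and B under the given loads:
  at A: triangular load, peak 40: w₀L³/(45EI) = 38.11/EI
  at B: triangular load, peak 40: 7w₀L³/(360EI) = 33.35/EI
  at A: point load 127.5 at a = 0.88: Pab(L + b)/(6LEI) = 85.67/EI
  at B: point load 127.5 at a = 0.88: Pab(L + a)/(6LEI) = 61.31/EI
  θ_A0 = 123.8/EI,  θ_B0 = 94.66/EI
Flexibility coefficients: a unit moment at one end gives L/(3EI) there and L/(6EI) at the far end, so f₁₁ = f₂₂ = 1.167/EI and f₁₂ = f₂₁ = 0.5833/EI.
Compatibility — zero rotation at each built-in end:
  1.167 M_A + 0.5833 M_B = 123.8
  0.5833 M_A + 1.167 M_B = 94.66
Solving the pair gives M_A = 87.37 kN·m and M_B = 37.45 kN·m (hogging).

M_A = 87.37 kN·m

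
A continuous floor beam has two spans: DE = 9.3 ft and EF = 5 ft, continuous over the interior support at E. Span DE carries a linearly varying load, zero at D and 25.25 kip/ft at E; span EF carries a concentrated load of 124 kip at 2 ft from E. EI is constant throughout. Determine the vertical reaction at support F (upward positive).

Release continuity at E by inserting a hinge; the redundant is the internal moment M_E. The primary structure is two simply-supported spans DE and EF.
End slopes at the hinge E, treating each span as simply supported:
  span DE: triangular load, peak 25.25: w₀L³/(45EI) = 451.3/EI
  span EF: point load 124 at a = 2: Pab(L + b)/(6LEI) = 198.4/EI
  relative rotation θ_0 = (451.3 + 198.4)/EI = 649.7/EI
A unit hogging moment at E produces rotation L₁/(3EI) + L₂/(3EI) = 4.767/EI.
Compatibility: M_E·(L₁+L₂)/(3EI) = θ_0, giving M_E = 136.3 kip·ft (hogging).
Span EF, ΣM about F: R_E^{EF}·5 = 372 + 136.3, so R_E^{EF} = 101.7 kip and R_F = 124 − 101.7 = 22.34 kip.

R_F = 22.34 kip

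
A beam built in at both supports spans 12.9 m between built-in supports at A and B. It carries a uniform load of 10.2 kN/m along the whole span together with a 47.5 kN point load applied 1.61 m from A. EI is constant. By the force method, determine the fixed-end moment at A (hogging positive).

M_A = 200 kN·m

Release both end moments; the primary structure is a simply-supported span AB with redundants M_A and M_B.
On the primary (simply-supported) span, the end slopes from the loading are:
  at A: UDL 10.2: wL³/(24EI) = 912.3/EI
  at B: UDL 10.2: wL³/(24EI) = 912.3/EI
  at A: point load 47.5 at a = 1.61: Pab(L + b)/(6LEI) = 269.8/EI
  at B: point load 47.5 at a = 1.61: Pab(L + a)/(6LEI) = 161.9/EI
  θ_A0 = 1182/EI,  θ_B0 = 1074/EI
Flexibility coefficients: a unit moment at one end gives L/(3EI) there and L/(6EI) at the far end, so f₁₁ = f₂₂ = 4.3/EI and f₁₂ = f₂₁ = 2.15/EI.
Compatibility — zero rotation at each built-in end:
  4.3 M_A + 2.15 M_B = 1182
  2.15 M_A + 4.3 M_B = 1074
Solving the pair gives M_A = 200 kN·m and M_B = 149.8 kN·m (hogging).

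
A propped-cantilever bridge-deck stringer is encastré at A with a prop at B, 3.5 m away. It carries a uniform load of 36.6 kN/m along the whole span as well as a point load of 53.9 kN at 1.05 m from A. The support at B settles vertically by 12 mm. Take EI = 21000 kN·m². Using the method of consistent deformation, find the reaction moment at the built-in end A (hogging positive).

M_A = 151.4 kN·m

Remove the prop at B; the released (primary) structure is a cantilever built in at A.
Free-end deflection of the primary structure under the applied loading (downward +):
  UDL 36.6: wL⁴/(8EI) = 686.5/EI
  point load 53.9 at a = 1.05: Pa²(3L − a)/(6EI) = 93.59/EI
  δ_0 = 780.1/EI
Tip deflection under a unit load at B: L³/(3EI) = 14.29/EI.
With EI = 21000 kN·m²: δ_0 = 0.037149 m and δ_{BB} = 0.000681 m/kN.
Compatibility — the beam at B must follow the support down by 0.012 m: δ_0 − R_B·δ_{BB} = 0.012, so R_B = (0.037149 − 0.012)/0.000681 = 36.95 kN.
Moment equilibrium about A: M_A = Σ(load moments about A) − R_B·L = 280.8 − 36.95×3.5 = 151.4 kN·m.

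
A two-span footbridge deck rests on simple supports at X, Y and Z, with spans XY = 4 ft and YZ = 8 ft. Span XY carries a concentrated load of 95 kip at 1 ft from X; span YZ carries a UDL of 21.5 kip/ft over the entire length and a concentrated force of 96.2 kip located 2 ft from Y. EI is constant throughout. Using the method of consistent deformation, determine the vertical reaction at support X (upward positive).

Release continuity at Y by inserting a hinge; the redundant is the internal moment M_Y. The primary structure is two simply-supported spans XY and YZ.
Discontinuity in slope at Y on the released structure — sum the simple-span end rotations:
  span XY: point load 95 at a = 1: Pab(L + a)/(6LEI) = 59.38/EI
  span YZ: UDL 21.5: wL³/(24EI) = 458.7/EI
  span YZ: point load 96.2 at a = 2: Pab(L + b)/(6LEI) = 336.7/EI
  relative rotation θ_0 = (59.38 + 795.4)/EI = 854.7/EI
A unit hogging moment at Y produces rotation L₁/(3EI) + L₂/(3EI) = 4/EI.
Slope continuity at Y: θ_0 = M_Y·4/EI, so M_Y = 854.7/4 = 213.7 kip·ft (hogging).
Span XY, ΣM about X with M_Y applied at Y: R_Y^{XY}·4 = 95 + 213.7, so R_Y^{XY} = 77.17 kip and R_X = 95 − 77.17 = 17.83 kip.

R_X = 17.83 kip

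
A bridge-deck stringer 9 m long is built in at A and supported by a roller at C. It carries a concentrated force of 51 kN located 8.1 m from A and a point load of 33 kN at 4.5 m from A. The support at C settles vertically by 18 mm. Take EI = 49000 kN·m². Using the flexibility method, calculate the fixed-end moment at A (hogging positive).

M_A = 111.1 kN·m

Take the reaction at C as the redundant and release it; the primary structure is a cantilever fixed at A.
Deflection at C on the released cantilever, summing each load's contribution:
  point load 51 at a = 8.1: Pa²(3L − a)/(6EI) = 10540/EI
  point load 33 at a = 4.5: Pa²(3L − a)/(6EI) = 2506/EI
  δ_0 = 13046/EI
Tip deflection under a unit load at C: L³/(3EI) = 243/EI.
With EI = 49000 kN·m²: δ_0 = 0.26625 m and δ_{CC} = 0.004959 m/kN.
Compatibility — the beam at C must follow the support down by 0.018 m: δ_0 − R_C·δ_{CC} = 0.018, so R_C = (0.26625 − 0.018)/0.004959 = 50.06 kN.
Moment equilibrium about A: M_A = Σ(load moments about A) − R_C·L = 561.6 − 50.06×9 = 111.1 kN·m.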